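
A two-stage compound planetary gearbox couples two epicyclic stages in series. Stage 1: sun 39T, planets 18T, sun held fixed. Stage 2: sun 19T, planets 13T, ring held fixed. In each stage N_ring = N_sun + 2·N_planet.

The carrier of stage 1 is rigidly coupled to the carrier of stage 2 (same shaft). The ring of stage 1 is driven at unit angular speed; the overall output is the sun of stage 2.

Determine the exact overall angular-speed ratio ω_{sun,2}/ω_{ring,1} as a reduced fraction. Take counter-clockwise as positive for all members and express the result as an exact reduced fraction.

800/361

Stage 1: N_ring = 39 + 2·18 = 75
Stage 1: 39(ω_s−ω_c) = −75(ω_r−ω_c),  ω_s=0, ω_r=1
Stage 1: 39(0−ω_c) = −75(1−ω_c)  ⇒  114ω_c = 75  ⇒  ω_c = 25/38
  ⇒ ω_c¹/ω_r¹ = 25/38
Stage 2: N_ring = 19 + 2·13 = 45
Stage 2: 19(ω_s−ω_c) = −45(ω_r−ω_c),  ω_r=0, ω_c=1
Stage 2: ω_s = 1 − (45/19)(0−1) = 64/19
  ⇒ ω_s²/ω_c² = 64/19
Coupling ω_c² = ω_c¹ ⇒ overall = 25/38 × 64/19 = 800/361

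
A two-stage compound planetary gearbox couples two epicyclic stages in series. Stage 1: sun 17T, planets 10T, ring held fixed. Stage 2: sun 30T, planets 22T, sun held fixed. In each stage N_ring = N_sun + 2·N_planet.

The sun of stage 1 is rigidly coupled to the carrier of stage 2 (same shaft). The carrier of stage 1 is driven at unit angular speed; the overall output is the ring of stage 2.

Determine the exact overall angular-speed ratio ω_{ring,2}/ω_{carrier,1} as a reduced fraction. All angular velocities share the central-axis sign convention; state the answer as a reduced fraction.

Stage 1: N_ring = 17 + 2·10 = 37
Stage 1: 17(ω_s−ω_c) = −37(ω_r−ω_c),  ω_r=0, ω_c=1
Stage 1: ω_s = 1 − (37/17)(0−1) = 54/17
  ⇒ ω_s¹/ω_c¹ = 54/17
Stage 2: N_ring = 30 + 2·22 = 74
Stage 2: 30(ω_s−ω_c) = −74(ω_r−ω_c),  ω_s=0, ω_c=1
Stage 2: ω_r = 1 − (30/74)(0−1) = 52/37
  ⇒ ω_r²/ω_c² = 52/37
Coupling ω_c² = ω_s¹ ⇒ overall = 54/17 × 52/37 = 2808/629

2808/629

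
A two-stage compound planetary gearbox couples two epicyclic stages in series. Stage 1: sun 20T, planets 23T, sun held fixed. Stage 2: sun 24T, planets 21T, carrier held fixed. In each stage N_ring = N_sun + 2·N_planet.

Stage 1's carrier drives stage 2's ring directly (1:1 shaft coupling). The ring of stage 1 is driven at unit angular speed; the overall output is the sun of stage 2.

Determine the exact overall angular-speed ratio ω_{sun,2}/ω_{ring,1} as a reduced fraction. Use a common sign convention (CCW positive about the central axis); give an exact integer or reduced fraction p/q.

Stage 1: N_ring = 20 + 2·23 = 66
Stage 1: 20(ω_s−ω_c) = −66(ω_r−ω_c),  ω_s=0, ω_r=1
Stage 1: 20(0−ω_c) = −66(1−ω_c)  ⇒  86ω_c = 66  ⇒  ω_c = 33/43
  ⇒ ω_c¹/ω_r¹ = 33/43
Stage 2: N_ring = 24 + 2·21 = 66
Stage 2: 24(ω_s−ω_c) = −66(ω_r−ω_c),  ω_c=0, ω_r=1
Stage 2: ω_s = 0 − (66/24)(1−0) = -11/4
  ⇒ ω_s²/ω_r² = -11/4
Coupling ω_r² = ω_c¹ ⇒ overall = 33/43 × -11/4 = -363/172

-363/172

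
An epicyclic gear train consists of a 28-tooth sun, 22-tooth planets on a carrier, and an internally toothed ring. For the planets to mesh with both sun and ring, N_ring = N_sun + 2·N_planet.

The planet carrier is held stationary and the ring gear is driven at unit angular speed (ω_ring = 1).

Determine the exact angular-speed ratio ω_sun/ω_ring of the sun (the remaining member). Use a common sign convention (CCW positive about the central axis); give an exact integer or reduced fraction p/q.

N_ring = 28 + 2·22 = 72
28(ω_s−ω_c) = −72(ω_r−ω_c),  ω_c=0, ω_r=1
ω_s = 0 − (72/28)(1−0) = -18/7
ω_s/ω_r = -18/7

-18/7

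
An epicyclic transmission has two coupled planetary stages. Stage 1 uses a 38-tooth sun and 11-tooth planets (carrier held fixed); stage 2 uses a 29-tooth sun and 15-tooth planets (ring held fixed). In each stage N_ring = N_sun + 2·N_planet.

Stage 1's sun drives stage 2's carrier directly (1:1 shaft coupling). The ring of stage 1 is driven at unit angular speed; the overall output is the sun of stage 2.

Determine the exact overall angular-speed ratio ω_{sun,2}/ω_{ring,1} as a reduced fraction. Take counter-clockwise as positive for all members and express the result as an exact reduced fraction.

-2640/551

Stage 1: N_ring = 38 + 2·11 = 60
Stage 1: 38(ω_s−ω_c) = −60(ω_r−ω_c),  ω_c=0, ω_r=1
Stage 1: ω_s = 0 − (60/38)(1−0) = -30/19
  ⇒ ω_s¹/ω_r¹ = -30/19
Stage 2: N_ring = 29 + 2·15 = 59
Stage 2: 29(ω_s−ω_c) = −59(ω_r−ω_c),  ω_r=0, ω_c=1
Stage 2: ω_s = 1 − (59/29)(0−1) = 88/29
  ⇒ ω_s²/ω_c² = 88/29
Coupling ω_c² = ω_s¹ ⇒ overall = -30/19 × 88/29 = -2640/551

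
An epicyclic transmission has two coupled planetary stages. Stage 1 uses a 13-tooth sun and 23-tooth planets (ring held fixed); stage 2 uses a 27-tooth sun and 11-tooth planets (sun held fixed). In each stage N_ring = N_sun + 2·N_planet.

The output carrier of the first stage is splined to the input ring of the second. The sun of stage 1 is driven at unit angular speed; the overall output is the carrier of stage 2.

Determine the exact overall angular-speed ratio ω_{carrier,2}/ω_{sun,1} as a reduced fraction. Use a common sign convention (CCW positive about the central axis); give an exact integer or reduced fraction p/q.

637/5472

Stage 1: N_ring = 13 + 2·23 = 59
Stage 1: 13(ω_s−ω_c) = −59(ω_r−ω_c),  ω_r=0, ω_s=1
Stage 1: 13(1−ω_c) = −59(0−ω_c)  ⇒  72ω_c = 13  ⇒  ω_c = 13/72
  ⇒ ω_c¹/ω_s¹ = 13/72
Stage 2: N_ring = 27 + 2·11 = 49
Stage 2: 27(ω_s−ω_c) = −49(ω_r−ω_c),  ω_s=0, ω_r=1
Stage 2: 27(0−ω_c) = −49(1−ω_c)  ⇒  76ω_c = 49  ⇒  ω_c = 49/76
  ⇒ ω_c²/ω_r² = 49/76
Coupling ω_r² = ω_c¹ ⇒ overall = 13/72 × 49/76 = 637/5472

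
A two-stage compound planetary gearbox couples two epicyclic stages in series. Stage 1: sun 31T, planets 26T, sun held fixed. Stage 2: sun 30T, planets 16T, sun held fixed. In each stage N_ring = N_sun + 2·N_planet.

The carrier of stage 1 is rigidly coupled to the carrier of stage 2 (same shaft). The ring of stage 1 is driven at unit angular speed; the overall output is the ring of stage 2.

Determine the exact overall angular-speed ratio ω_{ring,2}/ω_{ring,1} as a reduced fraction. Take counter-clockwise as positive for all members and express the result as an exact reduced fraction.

Stage 1: N_ring = 31 + 2·26 = 83
Stage 1: 31(ω_s−ω_c) = −83(ω_r−ω_c),  ω_s=0, ω_r=1
Stage 1: 31(0−ω_c) = −83(1−ω_c)  ⇒  114ω_c = 83  ⇒  ω_c = 83/114
  ⇒ ω_c¹/ω_r¹ = 83/114
Stage 2: N_ring = 30 + 2·16 = 62
Stage 2: 30(ω_s−ω_c) = −62(ω_r−ω_c),  ω_s=0, ω_c=1
Stage 2: ω_r = 1 − (30/62)(0−1) = 46/31
  ⇒ ω_r²/ω_c² = 46/31
Coupling ω_c² = ω_c¹ ⇒ overall = 83/114 × 46/31 = 1909/1767

1909/1767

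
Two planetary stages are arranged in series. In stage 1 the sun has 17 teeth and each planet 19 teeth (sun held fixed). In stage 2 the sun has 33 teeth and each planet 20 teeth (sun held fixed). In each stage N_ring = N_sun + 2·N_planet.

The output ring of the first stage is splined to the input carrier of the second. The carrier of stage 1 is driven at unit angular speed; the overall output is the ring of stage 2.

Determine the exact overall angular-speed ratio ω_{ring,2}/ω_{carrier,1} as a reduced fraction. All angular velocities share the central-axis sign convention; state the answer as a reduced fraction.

7632/4015

Stage 1: N_ring = 17 + 2·19 = 55
Stage 1: 17(ω_s−ω_c) = −55(ω_r−ω_c),  ω_s=0, ω_c=1
Stage 1: ω_r = 1 − (17/55)(0−1) = 72/55
  ⇒ ω_r¹/ω_c¹ = 72/55
Stage 2: N_ring = 33 + 2·20 = 73
Stage 2: 33(ω_s−ω_c) = −73(ω_r−ω_c),  ω_s=0, ω_c=1
Stage 2: ω_r = 1 − (33/73)(0−1) = 106/73
  ⇒ ω_r²/ω_c² = 106/73
Coupling ω_c² = ω_r¹ ⇒ overall = 72/55 × 106/73 = 7632/4015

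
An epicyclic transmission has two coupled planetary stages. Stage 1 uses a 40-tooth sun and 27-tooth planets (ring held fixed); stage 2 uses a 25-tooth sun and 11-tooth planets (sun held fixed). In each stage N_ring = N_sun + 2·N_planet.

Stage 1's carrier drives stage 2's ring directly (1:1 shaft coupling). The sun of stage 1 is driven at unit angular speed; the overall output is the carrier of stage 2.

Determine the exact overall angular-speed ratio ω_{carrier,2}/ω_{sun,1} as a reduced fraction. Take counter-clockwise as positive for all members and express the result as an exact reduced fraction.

235/1206

Stage 1: N_ring = 40 + 2·27 = 94
Stage 1: 40(ω_s−ω_c) = −94(ω_r−ω_c),  ω_r=0, ω_s=1
Stage 1: 40(1−ω_c) = −94(0−ω_c)  ⇒  134ω_c = 40  ⇒  ω_c = 20/67
  ⇒ ω_c¹/ω_s¹ = 20/67
Stage 2: N_ring = 25 + 2·11 = 47
Stage 2: 25(ω_s−ω_c) = −47(ω_r−ω_c),  ω_s=0, ω_r=1
Stage 2: 25(0−ω_c) = −47(1−ω_c)  ⇒  72ω_c = 47  ⇒  ω_c = 47/72
  ⇒ ω_c²/ω_r² = 47/72
Coupling ω_r² = ω_c¹ ⇒ overall = 20/67 × 47/72 = 235/1206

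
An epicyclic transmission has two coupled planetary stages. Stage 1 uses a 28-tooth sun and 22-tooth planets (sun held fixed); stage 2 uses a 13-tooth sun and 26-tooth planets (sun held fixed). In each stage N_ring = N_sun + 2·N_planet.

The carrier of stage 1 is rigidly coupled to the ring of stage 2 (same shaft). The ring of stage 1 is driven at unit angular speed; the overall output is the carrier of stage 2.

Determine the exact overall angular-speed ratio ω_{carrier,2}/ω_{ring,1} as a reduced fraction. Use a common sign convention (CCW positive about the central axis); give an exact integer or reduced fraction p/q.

Stage 1: N_ring = 28 + 2·22 = 72
Stage 1: 28(ω_s−ω_c) = −72(ω_r−ω_c),  ω_s=0, ω_r=1
Stage 1: 28(0−ω_c) = −72(1−ω_c)  ⇒  100ω_c = 72  ⇒  ω_c = 18/25
  ⇒ ω_c¹/ω_r¹ = 18/25
Stage 2: N_ring = 13 + 2·26 = 65
Stage 2: 13(ω_s−ω_c) = −65(ω_r−ω_c),  ω_s=0, ω_r=1
Stage 2: 13(0−ω_c) = −65(1−ω_c)  ⇒  78ω_c = 65  ⇒  ω_c = 5/6
  ⇒ ω_c²/ω_r² = 5/6
Coupling ω_r² = ω_c¹ ⇒ overall = 18/25 × 5/6 = 3/5

3/5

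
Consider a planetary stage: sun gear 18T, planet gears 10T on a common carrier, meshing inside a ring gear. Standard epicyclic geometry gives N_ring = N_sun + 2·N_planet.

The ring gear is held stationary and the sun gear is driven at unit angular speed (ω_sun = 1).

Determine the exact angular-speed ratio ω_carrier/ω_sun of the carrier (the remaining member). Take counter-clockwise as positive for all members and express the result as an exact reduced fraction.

N_ring = 18 + 2·10 = 38
18(ω_s−ω_c) = −38(ω_r−ω_c),  ω_r=0, ω_s=1
18(1−ω_c) = −38(0−ω_c)  ⇒  56ω_c = 18  ⇒  ω_c = 9/28
ω_c/ω_s = 9/28

9/28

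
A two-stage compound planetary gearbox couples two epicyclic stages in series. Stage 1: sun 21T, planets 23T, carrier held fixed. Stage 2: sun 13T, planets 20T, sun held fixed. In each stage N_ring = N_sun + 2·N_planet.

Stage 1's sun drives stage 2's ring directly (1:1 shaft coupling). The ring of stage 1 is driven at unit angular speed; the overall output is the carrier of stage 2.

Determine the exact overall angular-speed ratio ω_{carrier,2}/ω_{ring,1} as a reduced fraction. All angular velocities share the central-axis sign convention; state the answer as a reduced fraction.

-3551/1386

Stage 1: N_ring = 21 + 2·23 = 67
Stage 1: 21(ω_s−ω_c) = −67(ω_r−ω_c),  ω_c=0, ω_r=1
Stage 1: ω_s = 0 − (67/21)(1−0) = -67/21
  ⇒ ω_s¹/ω_r¹ = -67/21
Stage 2: N_ring = 13 + 2·20 = 53
Stage 2: 13(ω_s−ω_c) = −53(ω_r−ω_c),  ω_s=0, ω_r=1
Stage 2: 13(0−ω_c) = −53(1−ω_c)  ⇒  66ω_c = 53  ⇒  ω_c = 53/66
  ⇒ ω_c²/ω_r² = 53/66
Coupling ω_r² = ω_s¹ ⇒ overall = -67/21 × 53/66 = -3551/1386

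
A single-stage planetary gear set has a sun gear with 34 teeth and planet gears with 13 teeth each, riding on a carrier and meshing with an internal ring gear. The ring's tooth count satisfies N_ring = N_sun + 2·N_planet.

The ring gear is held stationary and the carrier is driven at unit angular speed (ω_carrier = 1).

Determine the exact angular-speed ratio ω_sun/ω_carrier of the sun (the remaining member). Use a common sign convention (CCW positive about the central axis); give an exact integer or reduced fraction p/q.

47/17

N_ring = 34 + 2·13 = 60
34(ω_s−ω_c) = −60(ω_r−ω_c),  ω_r=0, ω_c=1
ω_s = 1 − (60/34)(0−1) = 47/17
ω_s/ω_c = 47/17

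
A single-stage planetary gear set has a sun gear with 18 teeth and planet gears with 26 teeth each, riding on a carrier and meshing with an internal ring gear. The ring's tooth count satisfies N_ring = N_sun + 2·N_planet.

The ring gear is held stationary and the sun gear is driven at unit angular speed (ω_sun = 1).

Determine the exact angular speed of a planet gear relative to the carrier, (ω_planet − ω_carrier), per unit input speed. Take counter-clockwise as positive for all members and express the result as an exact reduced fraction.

N_ring = 18 + 2·26 = 70
18(ω_s−ω_c) = −70(ω_r−ω_c),  ω_r=0, ω_s=1
18(1−ω_c) = −70(0−ω_c)  ⇒  88ω_c = 18  ⇒  ω_c = 9/44
sun–planet: 18·(1−9/44) = −26·(ω_p−ω_c)  ⇒  ω_p−ω_c = −(18/26)·(35/44) = -315/572

-315/572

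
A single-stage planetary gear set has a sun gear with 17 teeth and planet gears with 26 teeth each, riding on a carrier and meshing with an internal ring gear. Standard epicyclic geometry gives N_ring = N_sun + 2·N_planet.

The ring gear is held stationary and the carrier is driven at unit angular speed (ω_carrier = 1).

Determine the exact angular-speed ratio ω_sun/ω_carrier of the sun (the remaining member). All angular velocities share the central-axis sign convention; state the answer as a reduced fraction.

86/17

N_ring = 17 + 2·26 = 69
17(ω_s−ω_c) = −69(ω_r−ω_c),  ω_r=0, ω_c=1
ω_s = 1 − (69/17)(0−1) = 86/17
ω_s/ω_c = 86/17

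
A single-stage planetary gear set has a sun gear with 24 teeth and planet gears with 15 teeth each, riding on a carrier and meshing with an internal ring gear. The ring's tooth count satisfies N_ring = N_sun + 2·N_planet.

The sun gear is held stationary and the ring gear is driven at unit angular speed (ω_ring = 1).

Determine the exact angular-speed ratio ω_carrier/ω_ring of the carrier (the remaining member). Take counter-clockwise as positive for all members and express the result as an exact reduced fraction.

N_ring = 24 + 2·15 = 54
24(ω_s−ω_c) = −54(ω_r−ω_c),  ω_s=0, ω_r=1
24(0−ω_c) = −54(1−ω_c)  ⇒  78ω_c = 54  ⇒  ω_c = 9/13
ω_c/ω_r = 9/13

9/13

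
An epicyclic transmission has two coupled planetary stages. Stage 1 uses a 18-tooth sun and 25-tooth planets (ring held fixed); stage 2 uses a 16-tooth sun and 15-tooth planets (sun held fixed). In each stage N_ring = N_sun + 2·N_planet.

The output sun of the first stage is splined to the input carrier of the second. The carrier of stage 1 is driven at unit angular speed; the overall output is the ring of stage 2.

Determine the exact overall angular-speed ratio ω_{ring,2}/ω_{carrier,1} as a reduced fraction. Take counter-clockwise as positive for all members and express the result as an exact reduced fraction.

Stage 1: N_ring = 18 + 2·25 = 68
Stage 1: 18(ω_s−ω_c) = −68(ω_r−ω_c),  ω_r=0, ω_c=1
Stage 1: ω_s = 1 − (68/18)(0−1) = 43/9
  ⇒ ω_s¹/ω_c¹ = 43/9
Stage 2: N_ring = 16 + 2·15 = 46
Stage 2: 16(ω_s−ω_c) = −46(ω_r−ω_c),  ω_s=0, ω_c=1
Stage 2: ω_r = 1 − (16/46)(0−1) = 31/23
  ⇒ ω_r²/ω_c² = 31/23
Coupling ω_c² = ω_s¹ ⇒ overall = 43/9 × 31/23 = 1333/207

1333/207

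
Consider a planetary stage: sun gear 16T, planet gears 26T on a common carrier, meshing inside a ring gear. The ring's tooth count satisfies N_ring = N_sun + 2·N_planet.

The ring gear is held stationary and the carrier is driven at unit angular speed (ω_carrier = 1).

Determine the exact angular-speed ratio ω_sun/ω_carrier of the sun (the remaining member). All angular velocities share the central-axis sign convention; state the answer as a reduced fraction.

N_ring = 16 + 2·26 = 68
16(ω_s−ω_c) = −68(ω_r−ω_c),  ω_r=0, ω_c=1
ω_s = 1 − (68/16)(0−1) = 21/4
ω_s/ω_c = 21/4

21/4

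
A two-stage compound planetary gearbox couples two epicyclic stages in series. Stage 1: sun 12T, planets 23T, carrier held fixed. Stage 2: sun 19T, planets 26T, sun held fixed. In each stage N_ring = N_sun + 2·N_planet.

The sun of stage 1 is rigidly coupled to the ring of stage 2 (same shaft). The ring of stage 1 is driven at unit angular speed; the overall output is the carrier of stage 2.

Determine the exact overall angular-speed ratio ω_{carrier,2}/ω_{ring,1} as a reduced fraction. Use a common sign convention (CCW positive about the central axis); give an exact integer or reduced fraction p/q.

Stage 1: N_ring = 12 + 2·23 = 58
Stage 1: 12(ω_s−ω_c) = −58(ω_r−ω_c),  ω_c=0, ω_r=1
Stage 1: ω_s = 0 − (58/12)(1−0) = -29/6
  ⇒ ω_s¹/ω_r¹ = -29/6
Stage 2: N_ring = 19 + 2·26 = 71
Stage 2: 19(ω_s−ω_c) = −71(ω_r−ω_c),  ω_s=0, ω_r=1
Stage 2: 19(0−ω_c) = −71(1−ω_c)  ⇒  90ω_c = 71  ⇒  ω_c = 71/90
  ⇒ ω_c²/ω_r² = 71/90
Coupling ω_r² = ω_s¹ ⇒ overall = -29/6 × 71/90 = -2059/540

-2059/540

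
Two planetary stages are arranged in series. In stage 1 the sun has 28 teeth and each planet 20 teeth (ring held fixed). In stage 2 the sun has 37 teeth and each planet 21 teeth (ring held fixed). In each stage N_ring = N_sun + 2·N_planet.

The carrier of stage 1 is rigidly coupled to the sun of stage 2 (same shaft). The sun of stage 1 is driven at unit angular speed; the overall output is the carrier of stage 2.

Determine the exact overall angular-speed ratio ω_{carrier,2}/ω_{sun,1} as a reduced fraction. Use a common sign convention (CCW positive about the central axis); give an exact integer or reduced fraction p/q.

259/2784

Stage 1: N_ring = 28 + 2·20 = 68
Stage 1: 28(ω_s−ω_c) = −68(ω_r−ω_c),  ω_r=0, ω_s=1
Stage 1: 28(1−ω_c) = −68(0−ω_c)  ⇒  96ω_c = 28  ⇒  ω_c = 7/24
  ⇒ ω_c¹/ω_s¹ = 7/24
Stage 2: N_ring = 37 + 2·21 = 79
Stage 2: 37(ω_s−ω_c) = −79(ω_r−ω_c),  ω_r=0, ω_s=1
Stage 2: 37(1−ω_c) = −79(0−ω_c)  ⇒  116ω_c = 37  ⇒  ω_c = 37/116
  ⇒ ω_c²/ω_s² = 37/116
Coupling ω_s² = ω_c¹ ⇒ overall = 7/24 × 37/116 = 259/2784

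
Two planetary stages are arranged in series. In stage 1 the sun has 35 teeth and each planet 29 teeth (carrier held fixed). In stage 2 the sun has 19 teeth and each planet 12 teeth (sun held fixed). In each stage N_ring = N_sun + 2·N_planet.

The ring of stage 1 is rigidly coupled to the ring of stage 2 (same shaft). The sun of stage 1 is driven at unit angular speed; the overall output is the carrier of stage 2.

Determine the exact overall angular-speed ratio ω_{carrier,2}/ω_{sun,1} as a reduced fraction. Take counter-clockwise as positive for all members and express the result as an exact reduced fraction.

Stage 1: N_ring = 35 + 2·29 = 93
Stage 1: 35(ω_s−ω_c) = −93(ω_r−ω_c),  ω_c=0, ω_s=1
Stage 1: ω_r = 0 − (35/93)(1−0) = -35/93
  ⇒ ω_r¹/ω_s¹ = -35/93
Stage 2: N_ring = 19 + 2·12 = 43
Stage 2: 19(ω_s−ω_c) = −43(ω_r−ω_c),  ω_s=0, ω_r=1
Stage 2: 19(0−ω_c) = −43(1−ω_c)  ⇒  62ω_c = 43  ⇒  ω_c = 43/62
  ⇒ ω_c²/ω_r² = 43/62
Coupling ω_r² = ω_r¹ ⇒ overall = -35/93 × 43/62 = -1505/5766

-1505/5766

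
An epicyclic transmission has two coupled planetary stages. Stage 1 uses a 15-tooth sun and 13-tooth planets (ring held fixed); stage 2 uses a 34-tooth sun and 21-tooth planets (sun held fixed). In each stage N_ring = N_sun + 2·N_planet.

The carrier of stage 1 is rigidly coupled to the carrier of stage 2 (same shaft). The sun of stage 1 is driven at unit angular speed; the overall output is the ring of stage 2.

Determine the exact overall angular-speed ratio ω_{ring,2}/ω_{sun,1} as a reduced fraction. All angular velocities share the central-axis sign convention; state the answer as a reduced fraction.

825/2128

Stage 1: N_ring = 15 + 2·13 = 41
Stage 1: 15(ω_s−ω_c) = −41(ω_r−ω_c),  ω_r=0, ω_s=1
Stage 1: 15(1−ω_c) = −41(0−ω_c)  ⇒  56ω_c = 15  ⇒  ω_c = 15/56
  ⇒ ω_c¹/ω_s¹ = 15/56
Stage 2: N_ring = 34 + 2·21 = 76
Stage 2: 34(ω_s−ω_c) = −76(ω_r−ω_c),  ω_s=0, ω_c=1
Stage 2: ω_r = 1 − (34/76)(0−1) = 55/38
  ⇒ ω_r²/ω_c² = 55/38
Coupling ω_c² = ω_c¹ ⇒ overall = 15/56 × 55/38 = 825/2128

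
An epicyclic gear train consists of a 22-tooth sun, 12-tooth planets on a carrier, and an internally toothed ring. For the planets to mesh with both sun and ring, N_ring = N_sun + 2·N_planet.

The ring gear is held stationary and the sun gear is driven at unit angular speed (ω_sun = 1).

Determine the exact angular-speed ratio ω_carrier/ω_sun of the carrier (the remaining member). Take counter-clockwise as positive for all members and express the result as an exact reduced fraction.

11/34

N_ring = 22 + 2·12 = 46
22(ω_s−ω_c) = −46(ω_r−ω_c),  ω_r=0, ω_s=1
22(1−ω_c) = −46(0−ω_c)  ⇒  68ω_c = 22  ⇒  ω_c = 11/34
ω_c/ω_s = 11/34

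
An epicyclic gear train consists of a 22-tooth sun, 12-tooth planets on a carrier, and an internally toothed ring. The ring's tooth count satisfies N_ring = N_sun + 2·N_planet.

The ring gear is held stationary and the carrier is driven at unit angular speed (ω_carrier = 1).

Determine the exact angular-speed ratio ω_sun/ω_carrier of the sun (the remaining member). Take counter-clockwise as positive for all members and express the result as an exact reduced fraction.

34/11

N_ring = 22 + 2·12 = 46
22(ω_s−ω_c) = −46(ω_r−ω_c),  ω_r=0, ω_c=1
ω_s = 1 − (46/22)(0−1) = 34/11
ω_s/ω_c = 34/11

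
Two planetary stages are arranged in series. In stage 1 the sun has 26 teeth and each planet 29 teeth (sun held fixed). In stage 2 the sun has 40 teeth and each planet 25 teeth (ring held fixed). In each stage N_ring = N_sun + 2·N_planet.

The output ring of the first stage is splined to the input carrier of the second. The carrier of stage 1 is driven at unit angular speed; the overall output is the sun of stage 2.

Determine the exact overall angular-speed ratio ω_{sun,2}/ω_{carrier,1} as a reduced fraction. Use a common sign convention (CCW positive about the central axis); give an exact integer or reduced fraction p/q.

Stage 1: N_ring = 26 + 2·29 = 84
Stage 1: 26(ω_s−ω_c) = −84(ω_r−ω_c),  ω_s=0, ω_c=1
Stage 1: ω_r = 1 − (26/84)(0−1) = 55/42
  ⇒ ω_r¹/ω_c¹ = 55/42
Stage 2: N_ring = 40 + 2·25 = 90
Stage 2: 40(ω_s−ω_c) = −90(ω_r−ω_c),  ω_r=0, ω_c=1
Stage 2: ω_s = 1 − (90/40)(0−1) = 13/4
  ⇒ ω_s²/ω_c² = 13/4
Coupling ω_c² = ω_r¹ ⇒ overall = 55/42 × 13/4 = 715/168

715/168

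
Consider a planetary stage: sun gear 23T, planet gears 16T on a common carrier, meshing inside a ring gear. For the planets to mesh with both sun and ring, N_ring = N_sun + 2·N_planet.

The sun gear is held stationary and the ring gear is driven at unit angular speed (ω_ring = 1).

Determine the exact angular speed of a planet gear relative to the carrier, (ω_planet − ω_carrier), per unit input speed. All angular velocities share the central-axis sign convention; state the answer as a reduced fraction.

N_ring = 23 + 2·16 = 55
23(ω_s−ω_c) = −55(ω_r−ω_c),  ω_s=0, ω_r=1
23(0−ω_c) = −55(1−ω_c)  ⇒  78ω_c = 55  ⇒  ω_c = 55/78
sun–planet: 23·(0−55/78) = −16·(ω_p−ω_c)  ⇒  ω_p−ω_c = −(23/16)·(-55/78) = 1265/1248

1265/1248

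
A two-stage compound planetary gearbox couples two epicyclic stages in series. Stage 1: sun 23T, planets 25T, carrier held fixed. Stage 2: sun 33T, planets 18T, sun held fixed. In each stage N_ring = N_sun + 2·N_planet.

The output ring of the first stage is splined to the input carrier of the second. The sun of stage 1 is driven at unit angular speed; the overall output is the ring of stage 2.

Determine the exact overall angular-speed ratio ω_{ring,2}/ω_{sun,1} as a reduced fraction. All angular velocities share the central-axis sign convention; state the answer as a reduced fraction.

Stage 1: N_ring = 23 + 2·25 = 73
Stage 1: 23(ω_s−ω_c) = −73(ω_r−ω_c),  ω_c=0, ω_s=1
Stage 1: ω_r = 0 − (23/73)(1−0) = -23/73
  ⇒ ω_r¹/ω_s¹ = -23/73
Stage 2: N_ring = 33 + 2·18 = 69
Stage 2: 33(ω_s−ω_c) = −69(ω_r−ω_c),  ω_s=0, ω_c=1
Stage 2: ω_r = 1 − (33/69)(0−1) = 34/23
  ⇒ ω_r²/ω_c² = 34/23
Coupling ω_c² = ω_r¹ ⇒ overall = -23/73 × 34/23 = -34/73

-34/73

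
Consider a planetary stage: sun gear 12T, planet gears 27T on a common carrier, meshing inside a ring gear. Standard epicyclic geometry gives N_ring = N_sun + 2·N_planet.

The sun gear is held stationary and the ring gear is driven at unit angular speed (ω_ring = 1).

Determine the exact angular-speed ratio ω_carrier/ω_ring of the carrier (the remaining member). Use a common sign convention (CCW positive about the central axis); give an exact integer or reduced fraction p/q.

N_ring = 12 + 2·27 = 66
12(ω_s−ω_c) = −66(ω_r−ω_c),  ω_s=0, ω_r=1
12(0−ω_c) = −66(1−ω_c)  ⇒  78ω_c = 66  ⇒  ω_c = 11/13
ω_c/ω_r = 11/13

11/13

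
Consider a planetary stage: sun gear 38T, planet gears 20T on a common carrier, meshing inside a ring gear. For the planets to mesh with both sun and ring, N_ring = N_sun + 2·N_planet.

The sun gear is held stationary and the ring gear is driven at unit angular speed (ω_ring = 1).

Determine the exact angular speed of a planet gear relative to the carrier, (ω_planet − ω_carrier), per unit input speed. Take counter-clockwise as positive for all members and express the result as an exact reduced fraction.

741/580

N_ring = 38 + 2·20 = 78
38(ω_s−ω_c) = −78(ω_r−ω_c),  ω_s=0, ω_r=1
38(0−ω_c) = −78(1−ω_c)  ⇒  116ω_c = 78  ⇒  ω_c = 39/58
sun–planet: 38·(0−39/58) = −20·(ω_p−ω_c)  ⇒  ω_p−ω_c = −(38/20)·(-39/58) = 741/580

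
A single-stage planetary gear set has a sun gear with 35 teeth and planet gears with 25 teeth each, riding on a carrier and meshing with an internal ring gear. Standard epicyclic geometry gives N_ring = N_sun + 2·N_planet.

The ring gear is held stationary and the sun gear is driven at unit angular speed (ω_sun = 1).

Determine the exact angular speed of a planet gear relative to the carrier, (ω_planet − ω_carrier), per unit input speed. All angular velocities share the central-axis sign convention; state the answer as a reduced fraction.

-119/120

N_ring = 35 + 2·25 = 85
35(ω_s−ω_c) = −85(ω_r−ω_c),  ω_r=0, ω_s=1
35(1−ω_c) = −85(0−ω_c)  ⇒  120ω_c = 35  ⇒  ω_c = 7/24
sun–planet: 35·(1−7/24) = −25·(ω_p−ω_c)  ⇒  ω_p−ω_c = −(35/25)·(17/24) = -119/120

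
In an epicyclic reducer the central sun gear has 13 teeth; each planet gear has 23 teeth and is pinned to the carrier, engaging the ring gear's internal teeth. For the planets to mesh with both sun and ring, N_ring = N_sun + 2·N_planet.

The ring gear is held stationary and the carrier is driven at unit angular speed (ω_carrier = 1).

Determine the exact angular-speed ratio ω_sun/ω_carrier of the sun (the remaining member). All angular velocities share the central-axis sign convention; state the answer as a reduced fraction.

72/13

N_ring = 13 + 2·23 = 59
13(ω_s−ω_c) = −59(ω_r−ω_c),  ω_r=0, ω_c=1
ω_s = 1 − (59/13)(0−1) = 72/13
ω_s/ω_c = 72/13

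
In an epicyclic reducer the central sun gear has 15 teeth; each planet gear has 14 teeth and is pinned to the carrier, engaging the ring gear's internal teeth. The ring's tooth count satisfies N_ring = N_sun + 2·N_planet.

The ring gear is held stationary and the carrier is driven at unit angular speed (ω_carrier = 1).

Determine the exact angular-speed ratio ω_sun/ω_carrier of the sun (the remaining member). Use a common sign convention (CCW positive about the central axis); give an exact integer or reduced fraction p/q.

N_ring = 15 + 2·14 = 43
15(ω_s−ω_c) = −43(ω_r−ω_c),  ω_r=0, ω_c=1
ω_s = 1 − (43/15)(0−1) = 58/15
ω_s/ω_c = 58/15

58/15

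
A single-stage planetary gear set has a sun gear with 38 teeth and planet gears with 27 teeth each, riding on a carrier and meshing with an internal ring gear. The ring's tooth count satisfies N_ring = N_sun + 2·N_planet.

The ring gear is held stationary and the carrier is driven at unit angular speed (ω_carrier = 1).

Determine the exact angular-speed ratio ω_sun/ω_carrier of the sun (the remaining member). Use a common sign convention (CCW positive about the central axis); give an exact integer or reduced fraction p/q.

N_ring = 38 + 2·27 = 92
38(ω_s−ω_c) = −92(ω_r−ω_c),  ω_r=0, ω_c=1
ω_s = 1 − (92/38)(0−1) = 65/19
ω_s/ω_c = 65/19

65/19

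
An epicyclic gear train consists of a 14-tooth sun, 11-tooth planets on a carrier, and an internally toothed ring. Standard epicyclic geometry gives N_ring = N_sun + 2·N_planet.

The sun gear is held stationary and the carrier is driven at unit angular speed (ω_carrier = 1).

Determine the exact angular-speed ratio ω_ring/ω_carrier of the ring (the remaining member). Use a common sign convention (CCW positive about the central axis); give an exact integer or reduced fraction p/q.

N_ring = 14 + 2·11 = 36
14(ω_s−ω_c) = −36(ω_r−ω_c),  ω_s=0, ω_c=1
ω_r = 1 − (14/36)(0−1) = 25/18
ω_r/ω_c = 25/18

25/18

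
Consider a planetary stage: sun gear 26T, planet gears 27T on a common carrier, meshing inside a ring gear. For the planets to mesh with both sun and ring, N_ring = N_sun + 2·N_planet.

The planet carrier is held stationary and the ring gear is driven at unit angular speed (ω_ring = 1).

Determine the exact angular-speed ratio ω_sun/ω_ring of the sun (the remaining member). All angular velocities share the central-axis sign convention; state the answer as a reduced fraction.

N_ring = 26 + 2·27 = 80
26(ω_s−ω_c) = −80(ω_r−ω_c),  ω_c=0, ω_r=1
ω_s = 0 − (80/26)(1−0) = -40/13
ω_s/ω_r = -40/13

-40/13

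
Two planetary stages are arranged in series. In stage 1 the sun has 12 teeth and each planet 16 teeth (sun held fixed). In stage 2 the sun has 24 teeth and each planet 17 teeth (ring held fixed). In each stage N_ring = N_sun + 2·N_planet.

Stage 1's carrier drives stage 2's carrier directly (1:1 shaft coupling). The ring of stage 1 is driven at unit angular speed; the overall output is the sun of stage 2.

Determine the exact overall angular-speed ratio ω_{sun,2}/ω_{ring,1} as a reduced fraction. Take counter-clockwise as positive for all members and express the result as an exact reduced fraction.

451/168

Stage 1: N_ring = 12 + 2·16 = 44
Stage 1: 12(ω_s−ω_c) = −44(ω_r−ω_c),  ω_s=0, ω_r=1
Stage 1: 12(0−ω_c) = −44(1−ω_c)  ⇒  56ω_c = 44  ⇒  ω_c = 11/14
  ⇒ ω_c¹/ω_r¹ = 11/14
Stage 2: N_ring = 24 + 2·17 = 58
Stage 2: 24(ω_s−ω_c) = −58(ω_r−ω_c),  ω_r=0, ω_c=1
Stage 2: ω_s = 1 − (58/24)(0−1) = 41/12
  ⇒ ω_s²/ω_c² = 41/12
Coupling ω_c² = ω_c¹ ⇒ overall = 11/14 × 41/12 = 451/168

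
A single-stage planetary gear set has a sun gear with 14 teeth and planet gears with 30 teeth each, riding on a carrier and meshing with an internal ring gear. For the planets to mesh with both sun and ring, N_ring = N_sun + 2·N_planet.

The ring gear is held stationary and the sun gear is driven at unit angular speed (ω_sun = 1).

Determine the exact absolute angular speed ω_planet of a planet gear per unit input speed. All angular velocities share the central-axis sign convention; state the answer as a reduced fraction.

-7/30

N_ring = 14 + 2·30 = 74
14(ω_s−ω_c) = −74(ω_r−ω_c),  ω_r=0, ω_s=1
14(1−ω_c) = −74(0−ω_c)  ⇒  88ω_c = 14  ⇒  ω_c = 7/44
sun–planet: 14·(1−7/44) = −30·(ω_p−ω_c)  ⇒  ω_p−ω_c = −(14/30)·(37/44) = -259/660
ω_p = 7/44 − 259/660 = -7/30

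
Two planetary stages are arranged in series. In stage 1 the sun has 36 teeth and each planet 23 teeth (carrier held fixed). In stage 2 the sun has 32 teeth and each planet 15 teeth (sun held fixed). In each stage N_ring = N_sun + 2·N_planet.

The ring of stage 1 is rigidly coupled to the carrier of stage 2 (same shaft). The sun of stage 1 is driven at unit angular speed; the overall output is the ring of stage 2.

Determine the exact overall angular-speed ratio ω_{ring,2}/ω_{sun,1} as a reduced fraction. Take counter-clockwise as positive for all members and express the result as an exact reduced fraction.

Stage 1: N_ring = 36 + 2·23 = 82
Stage 1: 36(ω_s−ω_c) = −82(ω_r−ω_c),  ω_c=0, ω_s=1
Stage 1: ω_r = 0 − (36/82)(1−0) = -18/41
  ⇒ ω_r¹/ω_s¹ = -18/41
Stage 2: N_ring = 32 + 2·15 = 62
Stage 2: 32(ω_s−ω_c) = −62(ω_r−ω_c),  ω_s=0, ω_c=1
Stage 2: ω_r = 1 − (32/62)(0−1) = 47/31
  ⇒ ω_r²/ω_c² = 47/31
Coupling ω_c² = ω_r¹ ⇒ overall = -18/41 × 47/31 = -846/1271

-846/1271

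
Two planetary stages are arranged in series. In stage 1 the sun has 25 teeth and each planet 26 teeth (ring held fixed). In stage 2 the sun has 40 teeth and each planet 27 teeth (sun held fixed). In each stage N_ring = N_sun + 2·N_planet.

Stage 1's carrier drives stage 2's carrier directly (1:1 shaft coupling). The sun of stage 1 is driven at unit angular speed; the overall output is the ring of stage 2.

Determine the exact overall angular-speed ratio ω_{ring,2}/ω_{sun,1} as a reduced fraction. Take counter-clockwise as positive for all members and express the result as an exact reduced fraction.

Stage 1: N_ring = 25 + 2·26 = 77
Stage 1: 25(ω_s−ω_c) = −77(ω_r−ω_c),  ω_r=0, ω_s=1
Stage 1: 25(1−ω_c) = −77(0−ω_c)  ⇒  102ω_c = 25  ⇒  ω_c = 25/102
  ⇒ ω_c¹/ω_s¹ = 25/102
Stage 2: N_ring = 40 + 2·27 = 94
Stage 2: 40(ω_s−ω_c) = −94(ω_r−ω_c),  ω_s=0, ω_c=1
Stage 2: ω_r = 1 − (40/94)(0−1) = 67/47
  ⇒ ω_r²/ω_c² = 67/47
Coupling ω_c² = ω_c¹ ⇒ overall = 25/102 × 67/47 = 1675/4794

1675/4794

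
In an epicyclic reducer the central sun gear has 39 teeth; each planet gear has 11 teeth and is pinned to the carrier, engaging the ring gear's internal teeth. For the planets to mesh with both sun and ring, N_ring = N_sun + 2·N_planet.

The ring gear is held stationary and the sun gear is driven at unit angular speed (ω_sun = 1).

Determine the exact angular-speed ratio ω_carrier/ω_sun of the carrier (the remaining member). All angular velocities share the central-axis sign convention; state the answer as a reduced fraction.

N_ring = 39 + 2·11 = 61
39(ω_s−ω_c) = −61(ω_r−ω_c),  ω_r=0, ω_s=1
39(1−ω_c) = −61(0−ω_c)  ⇒  100ω_c = 39  ⇒  ω_c = 39/100
ω_c/ω_s = 39/100

39/100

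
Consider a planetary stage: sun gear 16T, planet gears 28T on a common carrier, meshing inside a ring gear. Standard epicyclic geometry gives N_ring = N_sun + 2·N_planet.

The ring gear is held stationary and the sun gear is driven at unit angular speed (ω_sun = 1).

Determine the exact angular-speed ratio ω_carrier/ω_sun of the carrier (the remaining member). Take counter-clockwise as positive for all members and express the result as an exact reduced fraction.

N_ring = 16 + 2·28 = 72
16(ω_s−ω_c) = −72(ω_r−ω_c),  ω_r=0, ω_s=1
16(1−ω_c) = −72(0−ω_c)  ⇒  88ω_c = 16  ⇒  ω_c = 2/11
ω_c/ω_s = 2/11

2/11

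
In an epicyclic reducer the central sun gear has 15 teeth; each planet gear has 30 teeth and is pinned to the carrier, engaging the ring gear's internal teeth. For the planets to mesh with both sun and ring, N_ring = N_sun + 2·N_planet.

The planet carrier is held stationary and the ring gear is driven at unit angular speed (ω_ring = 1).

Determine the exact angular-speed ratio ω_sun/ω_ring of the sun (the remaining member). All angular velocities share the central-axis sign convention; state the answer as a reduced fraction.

-5

N_ring = 15 + 2·30 = 75
15(ω_s−ω_c) = −75(ω_r−ω_c),  ω_c=0, ω_r=1
ω_s = 0 − (75/15)(1−0) = -5
ω_s/ω_r = -5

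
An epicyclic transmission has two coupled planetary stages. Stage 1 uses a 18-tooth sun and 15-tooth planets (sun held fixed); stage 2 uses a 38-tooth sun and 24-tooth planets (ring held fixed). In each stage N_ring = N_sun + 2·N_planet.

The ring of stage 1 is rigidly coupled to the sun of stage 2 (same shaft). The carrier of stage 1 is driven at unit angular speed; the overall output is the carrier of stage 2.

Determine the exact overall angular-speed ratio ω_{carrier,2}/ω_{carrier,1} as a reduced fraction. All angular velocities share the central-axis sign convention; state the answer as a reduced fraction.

209/496

Stage 1: N_ring = 18 + 2·15 = 48
Stage 1: 18(ω_s−ω_c) = −48(ω_r−ω_c),  ω_s=0, ω_c=1
Stage 1: ω_r = 1 − (18/48)(0−1) = 11/8
  ⇒ ω_r¹/ω_c¹ = 11/8
Stage 2: N_ring = 38 + 2·24 = 86
Stage 2: 38(ω_s−ω_c) = −86(ω_r−ω_c),  ω_r=0, ω_s=1
Stage 2: 38(1−ω_c) = −86(0−ω_c)  ⇒  124ω_c = 38  ⇒  ω_c = 19/62
  ⇒ ω_c²/ω_s² = 19/62
Coupling ω_s² = ω_r¹ ⇒ overall = 11/8 × 19/62 = 209/496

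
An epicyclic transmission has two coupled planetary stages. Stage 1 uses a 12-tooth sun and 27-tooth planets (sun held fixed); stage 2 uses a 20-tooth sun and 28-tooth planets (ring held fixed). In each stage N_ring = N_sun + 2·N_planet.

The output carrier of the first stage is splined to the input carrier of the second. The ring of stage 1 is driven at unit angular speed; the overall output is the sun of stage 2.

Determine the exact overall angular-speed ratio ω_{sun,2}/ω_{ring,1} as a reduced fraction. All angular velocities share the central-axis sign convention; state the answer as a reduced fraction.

Stage 1: N_ring = 12 + 2·27 = 66
Stage 1: 12(ω_s−ω_c) = −66(ω_r−ω_c),  ω_s=0, ω_r=1
Stage 1: 12(0−ω_c) = −66(1−ω_c)  ⇒  78ω_c = 66  ⇒  ω_c = 11/13
  ⇒ ω_c¹/ω_r¹ = 11/13
Stage 2: N_ring = 20 + 2·28 = 76
Stage 2: 20(ω_s−ω_c) = −76(ω_r−ω_c),  ω_r=0, ω_c=1
Stage 2: ω_s = 1 − (76/20)(0−1) = 24/5
  ⇒ ω_s²/ω_c² = 24/5
Coupling ω_c² = ω_c¹ ⇒ overall = 11/13 × 24/5 = 264/65

264/65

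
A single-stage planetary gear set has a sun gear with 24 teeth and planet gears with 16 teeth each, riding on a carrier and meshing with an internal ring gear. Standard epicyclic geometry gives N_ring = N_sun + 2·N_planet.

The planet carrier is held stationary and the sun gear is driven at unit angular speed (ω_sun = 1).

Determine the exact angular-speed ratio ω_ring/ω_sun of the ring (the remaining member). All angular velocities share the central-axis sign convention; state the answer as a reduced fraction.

-3/7

N_ring = 24 + 2·16 = 56
24(ω_s−ω_c) = −56(ω_r−ω_c),  ω_c=0, ω_s=1
ω_r = 0 − (24/56)(1−0) = -3/7
ω_r/ω_s = -3/7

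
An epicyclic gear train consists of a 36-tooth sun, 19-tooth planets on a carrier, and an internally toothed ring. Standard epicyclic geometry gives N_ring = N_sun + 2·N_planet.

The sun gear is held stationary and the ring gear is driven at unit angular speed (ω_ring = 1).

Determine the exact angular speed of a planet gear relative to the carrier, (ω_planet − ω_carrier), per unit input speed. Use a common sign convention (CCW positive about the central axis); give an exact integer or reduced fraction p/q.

N_ring = 36 + 2·19 = 74
36(ω_s−ω_c) = −74(ω_r−ω_c),  ω_s=0, ω_r=1
36(0−ω_c) = −74(1−ω_c)  ⇒  110ω_c = 74  ⇒  ω_c = 37/55
sun–planet: 36·(0−37/55) = −19·(ω_p−ω_c)  ⇒  ω_p−ω_c = −(36/19)·(-37/55) = 1332/1045

1332/1045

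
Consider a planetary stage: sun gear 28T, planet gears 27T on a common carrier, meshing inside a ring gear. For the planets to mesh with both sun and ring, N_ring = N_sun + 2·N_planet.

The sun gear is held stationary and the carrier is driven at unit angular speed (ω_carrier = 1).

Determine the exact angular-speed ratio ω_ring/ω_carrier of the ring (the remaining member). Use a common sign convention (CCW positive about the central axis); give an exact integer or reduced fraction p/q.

55/41

N_ring = 28 + 2·27 = 82
28(ω_s−ω_c) = −82(ω_r−ω_c),  ω_s=0, ω_c=1
ω_r = 1 − (28/82)(0−1) = 55/41
ω_r/ω_c = 55/41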